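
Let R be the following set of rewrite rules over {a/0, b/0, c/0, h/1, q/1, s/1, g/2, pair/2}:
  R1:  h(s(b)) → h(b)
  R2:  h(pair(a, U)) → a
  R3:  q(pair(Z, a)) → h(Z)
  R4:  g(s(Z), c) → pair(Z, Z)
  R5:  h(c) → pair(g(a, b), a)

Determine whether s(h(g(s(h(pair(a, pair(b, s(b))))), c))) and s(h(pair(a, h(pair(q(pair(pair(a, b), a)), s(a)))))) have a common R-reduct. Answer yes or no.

Reduce t₁ = s(h(g(s(h(pair(a, pair(b, s(b))))), c))):
1. s(h(g(s(h(pair(a, pair(b, s(b))))), c)))  →  s(h(pair(h(pair(a, pair(b, s(b)))), h(pair(a, pair(b, s(b)))))))   [R4 at 1.1]
2. s(h(pair(h(pair(a, pair(b, s(b)))), h(pair(a, pair(b, s(b)))))))  →  s(h(pair(a, h(pair(a, pair(b, s(b)))))))   [R2 at 1.1.1]
3. s(h(pair(a, h(pair(a, pair(b, s(b)))))))  →  s(a)   [R2 at 1]

Reduce t₂ = s(h(pair(a, h(pair(q(pair(pair(a, b), a)), s(a)))))):
1. s(h(pair(a, h(pair(q(pair(pair(a, b), a)), s(a))))))  →  s(a)   [R2 at 1]

yes — NF(t₁) = s(a), NF(t₂) = s(a)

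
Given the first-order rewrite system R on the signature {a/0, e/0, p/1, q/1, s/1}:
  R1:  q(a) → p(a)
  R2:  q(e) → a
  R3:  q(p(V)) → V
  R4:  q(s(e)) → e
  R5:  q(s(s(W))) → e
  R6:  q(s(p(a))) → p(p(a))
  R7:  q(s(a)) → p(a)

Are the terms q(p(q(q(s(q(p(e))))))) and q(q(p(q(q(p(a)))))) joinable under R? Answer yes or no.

yes — NF(t₁) = a, NF(t₂) = a

Reduce t₁ = q(p(q(q(s(q(p(e))))))):
1. q(p(q(q(s(q(p(e)))))))  →  q(q(s(q(p(e)))))   [R3 at ε]
2. q(q(s(q(p(e)))))  →  q(q(s(e)))   [R3 at 1.1.1]
3. q(q(s(e)))  →  q(e)   [R4 at 1]
4. q(e)  →  a   [R2 at ε]

Reduce t₂ = q(q(p(q(q(p(a)))))):
1. q(q(p(q(q(p(a))))))  →  q(q(q(p(a))))   [R3 at 1]
2. q(q(q(p(a))))  →  q(q(a))   [R3 at 1.1]
3. q(q(a))  →  q(p(a))   [R1 at 1]
4. q(p(a))  →  a   [R3 at ε]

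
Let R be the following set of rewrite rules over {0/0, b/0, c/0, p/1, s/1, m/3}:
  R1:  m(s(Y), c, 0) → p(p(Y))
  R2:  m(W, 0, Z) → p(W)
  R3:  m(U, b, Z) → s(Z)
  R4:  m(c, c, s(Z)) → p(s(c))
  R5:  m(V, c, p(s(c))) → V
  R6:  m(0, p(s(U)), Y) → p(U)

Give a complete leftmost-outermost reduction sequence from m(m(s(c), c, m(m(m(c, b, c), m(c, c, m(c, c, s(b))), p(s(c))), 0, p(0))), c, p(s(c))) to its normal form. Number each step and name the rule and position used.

1. m(m(s(c), c, m(m(m(c, b, c), m(c, c, m(c, c, s(b))), p(s(c))), 0, p(0))), c, p(s(c)))  →  m(s(c), c, m(m(m(c, b, c), m(c, c, m(c, c, s(b))), p(s(c))), 0, p(0)))   [R5 at ε]
2. m(s(c), c, m(m(m(c, b, c), m(c, c, m(c, c, s(b))), p(s(c))), 0, p(0)))  →  m(s(c), c, p(m(m(c, b, c), m(c, c, m(c, c, s(b))), p(s(c)))))   [R2 at 3]
3. m(s(c), c, p(m(m(c, b, c), m(c, c, m(c, c, s(b))), p(s(c)))))  →  m(s(c), c, p(m(s(c), m(c, c, m(c, c, s(b))), p(s(c)))))   [R3 at 3.1.1]
4. m(s(c), c, p(m(s(c), m(c, c, m(c, c, s(b))), p(s(c)))))  →  m(s(c), c, p(m(s(c), m(c, c, p(s(c))), p(s(c)))))   [R4 at 3.1.2.3]
5. m(s(c), c, p(m(s(c), m(c, c, p(s(c))), p(s(c)))))  →  m(s(c), c, p(m(s(c), c, p(s(c)))))   [R5 at 3.1.2]
6. m(s(c), c, p(m(s(c), c, p(s(c)))))  →  m(s(c), c, p(s(c)))   [R5 at 3.1]
7. m(s(c), c, p(s(c)))  →  s(c)   [R5 at ε]

s(c)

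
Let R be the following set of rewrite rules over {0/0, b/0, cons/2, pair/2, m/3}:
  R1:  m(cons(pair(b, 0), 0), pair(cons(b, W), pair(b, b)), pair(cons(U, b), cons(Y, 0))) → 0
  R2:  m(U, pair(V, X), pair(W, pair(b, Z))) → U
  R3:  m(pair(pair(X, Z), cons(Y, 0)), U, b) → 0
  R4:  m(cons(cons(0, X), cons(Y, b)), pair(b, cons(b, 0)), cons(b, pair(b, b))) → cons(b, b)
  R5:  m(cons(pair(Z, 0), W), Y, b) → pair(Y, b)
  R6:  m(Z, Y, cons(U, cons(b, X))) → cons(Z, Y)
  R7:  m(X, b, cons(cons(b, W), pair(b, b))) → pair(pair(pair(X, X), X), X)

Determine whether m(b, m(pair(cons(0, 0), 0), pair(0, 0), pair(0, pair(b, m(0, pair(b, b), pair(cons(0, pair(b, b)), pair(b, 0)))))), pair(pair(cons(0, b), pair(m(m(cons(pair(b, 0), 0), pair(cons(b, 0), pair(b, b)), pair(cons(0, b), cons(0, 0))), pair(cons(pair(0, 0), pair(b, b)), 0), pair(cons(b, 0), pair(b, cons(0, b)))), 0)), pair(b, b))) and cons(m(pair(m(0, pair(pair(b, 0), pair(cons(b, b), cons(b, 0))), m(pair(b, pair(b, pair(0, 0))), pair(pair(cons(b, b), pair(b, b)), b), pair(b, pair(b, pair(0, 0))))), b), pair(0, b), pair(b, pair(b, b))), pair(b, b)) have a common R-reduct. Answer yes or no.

Reduce t₁ = m(b, m(pair(cons(0, 0), 0), pair(0, 0), pair(0, pair(b, m(0, pair(b, b), pair(cons(0, pair(b, b)), pair(b, 0)))))), pair(pair(cons(0, b), pair(m(m(cons(pair(b, 0), 0), pair(cons(b, 0), pair(b, b)), pair(cons(0, b), cons(0, 0))), pair(cons(pair(0, 0), pair(b, b)), 0), pair(cons(b, 0), pair(b, cons(0, b)))), 0)), pair(b, b))):
1. m(b, m(pair(cons(0, 0), 0), pair(0, 0), pair(0, pair(b, m(0, pair(b, b), pair(cons(0, pair(b, b)), pair(b, 0)))))), pair(pair(cons(0, b), pair(m(m(cons(pair(b, 0), 0), pair(cons(b, 0), pair(b, b)), pair(cons(0, b), cons(0, 0))), pair(cons(pair(0, 0), pair(b, b)), 0), pair(cons(b, 0), pair(b, cons(0, b)))), 0)), pair(b, b)))  →  m(b, pair(cons(0, 0), 0), pair(pair(cons(0, b), pair(m(m(cons(pair(b, 0), 0), pair(cons(b, 0), pair(b, b)), pair(cons(0, b), cons(0, 0))), pair(cons(pair(0, 0), pair(b, b)), 0), pair(cons(b, 0), pair(b, cons(0, b)))), 0)), pair(b, b)))   [R2 at 2]
2. m(b, pair(cons(0, 0), 0), pair(pair(cons(0, b), pair(m(m(cons(pair(b, 0), 0), pair(cons(b, 0), pair(b, b)), pair(cons(0, b), cons(0, 0))), pair(cons(pair(0, 0), pair(b, b)), 0), pair(cons(b, 0), pair(b, cons(0, b)))), 0)), pair(b, b)))  →  b   [R2 at ε]

Reduce t₂ = cons(m(pair(m(0, pair(pair(b, 0), pair(cons(b, b), cons(b, 0))), m(pair(b, pair(b, pair(0, 0))), pair(pair(cons(b, b), pair(b, b)), b), pair(b, pair(b, pair(0, 0))))), b), pair(0, b), pair(b, pair(b, b))), pair(b, b)):
1. cons(m(pair(m(0, pair(pair(b, 0), pair(cons(b, b), cons(b, 0))), m(pair(b, pair(b, pair(0, 0))), pair(pair(cons(b, b), pair(b, b)), b), pair(b, pair(b, pair(0, 0))))), b), pair(0, b), pair(b, pair(b, b))), pair(b, b))  →  cons(pair(m(0, pair(pair(b, 0), pair(cons(b, b), cons(b, 0))), m(pair(b, pair(b, pair(0, 0))), pair(pair(cons(b, b), pair(b, b)), b), pair(b, pair(b, pair(0, 0))))), b), pair(b, b))   [R2 at 1]
2. cons(pair(m(0, pair(pair(b, 0), pair(cons(b, b), cons(b, 0))), m(pair(b, pair(b, pair(0, 0))), pair(pair(cons(b, b), pair(b, b)), b), pair(b, pair(b, pair(0, 0))))), b), pair(b, b))  →  cons(pair(m(0, pair(pair(b, 0), pair(cons(b, b), cons(b, 0))), pair(b, pair(b, pair(0, 0)))), b), pair(b, b))   [R2 at 1.1.3]
3. cons(pair(m(0, pair(pair(b, 0), pair(cons(b, b), cons(b, 0))), pair(b, pair(b, pair(0, 0)))), b), pair(b, b))  →  cons(pair(0, b), pair(b, b))   [R2 at 1.1]

no — NF(t₁) = b, NF(t₂) = cons(pair(0, b), pair(b, b))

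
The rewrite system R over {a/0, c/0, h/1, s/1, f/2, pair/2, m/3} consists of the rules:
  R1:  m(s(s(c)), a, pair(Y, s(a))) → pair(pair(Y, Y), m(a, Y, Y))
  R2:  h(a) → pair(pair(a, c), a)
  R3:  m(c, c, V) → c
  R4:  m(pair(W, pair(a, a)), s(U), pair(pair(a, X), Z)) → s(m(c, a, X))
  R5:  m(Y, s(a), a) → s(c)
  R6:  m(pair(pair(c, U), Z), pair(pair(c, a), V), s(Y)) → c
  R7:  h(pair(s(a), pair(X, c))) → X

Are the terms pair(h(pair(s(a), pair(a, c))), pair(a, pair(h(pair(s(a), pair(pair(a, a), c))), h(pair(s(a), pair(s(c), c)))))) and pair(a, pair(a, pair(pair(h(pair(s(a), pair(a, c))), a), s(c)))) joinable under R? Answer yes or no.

yes — NF(t₁) = pair(a, pair(a, pair(pair(a, a), s(c)))), NF(t₂) = pair(a, pair(a, pair(pair(a, a), s(c))))

Reduce t₁ = pair(h(pair(s(a), pair(a, c))), pair(a, pair(h(pair(s(a), pair(pair(a, a), c))), h(pair(s(a), pair(s(c), c)))))):
1. pair(h(pair(s(a), pair(a, c))), pair(a, pair(h(pair(s(a), pair(pair(a, a), c))), h(pair(s(a), pair(s(c), c))))))  →  pair(a, pair(a, pair(h(pair(s(a), pair(pair(a, a), c))), h(pair(s(a), pair(s(c), c))))))   [R7 at 1]
2. pair(a, pair(a, pair(h(pair(s(a), pair(pair(a, a), c))), h(pair(s(a), pair(s(c), c))))))  →  pair(a, pair(a, pair(pair(a, a), h(pair(s(a), pair(s(c), c))))))   [R7 at 2.2.1]
3. pair(a, pair(a, pair(pair(a, a), h(pair(s(a), pair(s(c), c))))))  →  pair(a, pair(a, pair(pair(a, a), s(c))))   [R7 at 2.2.2]

Reduce t₂ = pair(a, pair(a, pair(pair(h(pair(s(a), pair(a, c))), a), s(c)))):
1. pair(a, pair(a, pair(pair(h(pair(s(a), pair(a, c))), a), s(c))))  →  pair(a, pair(a, pair(pair(a, a), s(c))))   [R7 at 2.2.1.1]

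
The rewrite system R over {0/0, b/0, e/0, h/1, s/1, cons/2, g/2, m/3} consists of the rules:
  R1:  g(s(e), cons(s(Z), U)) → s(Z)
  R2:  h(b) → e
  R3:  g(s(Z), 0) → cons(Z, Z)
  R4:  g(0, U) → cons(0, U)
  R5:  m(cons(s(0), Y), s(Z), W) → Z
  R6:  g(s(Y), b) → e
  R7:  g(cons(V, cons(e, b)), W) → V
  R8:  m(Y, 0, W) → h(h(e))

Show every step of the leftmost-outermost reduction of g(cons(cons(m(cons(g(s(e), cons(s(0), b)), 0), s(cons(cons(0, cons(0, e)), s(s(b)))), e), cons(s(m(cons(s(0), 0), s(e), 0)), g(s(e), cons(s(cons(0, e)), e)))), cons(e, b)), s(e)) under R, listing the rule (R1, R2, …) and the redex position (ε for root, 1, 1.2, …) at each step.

cons(cons(cons(0, cons(0, e)), s(s(b))), cons(s(e), s(cons(0, e))))

1. g(cons(cons(m(cons(g(s(e), cons(s(0), b)), 0), s(cons(cons(0, cons(0, e)), s(s(b)))), e), cons(s(m(cons(s(0), 0), s(e), 0)), g(s(e), cons(s(cons(0, e)), e)))), cons(e, b)), s(e))  →  cons(m(cons(g(s(e), cons(s(0), b)), 0), s(cons(cons(0, cons(0, e)), s(s(b)))), e), cons(s(m(cons(s(0), 0), s(e), 0)), g(s(e), cons(s(cons(0, e)), e))))   [R7 at ε]
2. cons(m(cons(g(s(e), cons(s(0), b)), 0), s(cons(cons(0, cons(0, e)), s(s(b)))), e), cons(s(m(cons(s(0), 0), s(e), 0)), g(s(e), cons(s(cons(0, e)), e))))  →  cons(m(cons(s(0), 0), s(cons(cons(0, cons(0, e)), s(s(b)))), e), cons(s(m(cons(s(0), 0), s(e), 0)), g(s(e), cons(s(cons(0, e)), e))))   [R1 at 1.1.1]
3. cons(m(cons(s(0), 0), s(cons(cons(0, cons(0, e)), s(s(b)))), e), cons(s(m(cons(s(0), 0), s(e), 0)), g(s(e), cons(s(cons(0, e)), e))))  →  cons(cons(cons(0, cons(0, e)), s(s(b))), cons(s(m(cons(s(0), 0), s(e), 0)), g(s(e), cons(s(cons(0, e)), e))))   [R5 at 1]
4. cons(cons(cons(0, cons(0, e)), s(s(b))), cons(s(m(cons(s(0), 0), s(e), 0)), g(s(e), cons(s(cons(0, e)), e))))  →  cons(cons(cons(0, cons(0, e)), s(s(b))), cons(s(e), g(s(e), cons(s(cons(0, e)), e))))   [R5 at 2.1.1]
5. cons(cons(cons(0, cons(0, e)), s(s(b))), cons(s(e), g(s(e), cons(s(cons(0, e)), e))))  →  cons(cons(cons(0, cons(0, e)), s(s(b))), cons(s(e), s(cons(0, e))))   [R1 at 2.2]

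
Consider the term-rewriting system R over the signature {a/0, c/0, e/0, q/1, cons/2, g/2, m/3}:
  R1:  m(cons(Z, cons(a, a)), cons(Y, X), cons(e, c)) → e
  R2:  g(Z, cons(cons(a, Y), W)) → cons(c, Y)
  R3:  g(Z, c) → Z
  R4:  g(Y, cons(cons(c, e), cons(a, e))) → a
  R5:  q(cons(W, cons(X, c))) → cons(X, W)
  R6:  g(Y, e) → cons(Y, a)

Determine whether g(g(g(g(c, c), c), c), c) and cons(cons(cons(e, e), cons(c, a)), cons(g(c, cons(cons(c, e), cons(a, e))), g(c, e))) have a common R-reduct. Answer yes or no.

no — NF(t₁) = c, NF(t₂) = cons(cons(cons(e, e), cons(c, a)), cons(a, cons(c, a)))

Reduce t₁ = g(g(g(g(c, c), c), c), c):
1. g(g(g(g(c, c), c), c), c)  →  g(g(g(c, c), c), c)   [R3 at ε]
2. g(g(g(c, c), c), c)  →  g(g(c, c), c)   [R3 at ε]
3. g(g(c, c), c)  →  g(c, c)   [R3 at ε]
4. g(c, c)  →  c   [R3 at ε]

Reduce t₂ = cons(cons(cons(e, e), cons(c, a)), cons(g(c, cons(cons(c, e), cons(a, e))), g(c, e))):
1. cons(cons(cons(e, e), cons(c, a)), cons(g(c, cons(cons(c, e), cons(a, e))), g(c, e)))  →  cons(cons(cons(e, e), cons(c, a)), cons(a, g(c, e)))   [R4 at 2.1]
2. cons(cons(cons(e, e), cons(c, a)), cons(a, g(c, e)))  →  cons(cons(cons(e, e), cons(c, a)), cons(a, cons(c, a)))   [R6 at 2.2]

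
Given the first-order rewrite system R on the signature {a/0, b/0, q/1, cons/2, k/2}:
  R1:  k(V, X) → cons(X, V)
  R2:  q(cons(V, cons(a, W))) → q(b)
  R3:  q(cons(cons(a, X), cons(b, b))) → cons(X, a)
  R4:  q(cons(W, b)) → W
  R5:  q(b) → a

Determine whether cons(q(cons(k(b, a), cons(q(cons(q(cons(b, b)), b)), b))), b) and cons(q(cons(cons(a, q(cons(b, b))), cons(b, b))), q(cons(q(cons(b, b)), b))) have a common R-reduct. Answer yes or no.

Reduce t₁ = cons(q(cons(k(b, a), cons(q(cons(q(cons(b, b)), b)), b))), b):
1. cons(q(cons(k(b, a), cons(q(cons(q(cons(b, b)), b)), b))), b)  →  cons(q(cons(cons(a, b), cons(q(cons(q(cons(b, b)), b)), b))), b)   [R1 at 1.1.1]
2. cons(q(cons(cons(a, b), cons(q(cons(q(cons(b, b)), b)), b))), b)  →  cons(q(cons(cons(a, b), cons(q(cons(b, b)), b))), b)   [R4 at 1.1.2.1]
3. cons(q(cons(cons(a, b), cons(q(cons(b, b)), b))), b)  →  cons(q(cons(cons(a, b), cons(b, b))), b)   [R4 at 1.1.2.1]
4. cons(q(cons(cons(a, b), cons(b, b))), b)  →  cons(cons(b, a), b)   [R3 at 1]

Reduce t₂ = cons(q(cons(cons(a, q(cons(b, b))), cons(b, b))), q(cons(q(cons(b, b)), b))):
1. cons(q(cons(cons(a, q(cons(b, b))), cons(b, b))), q(cons(q(cons(b, b)), b)))  →  cons(cons(q(cons(b, b)), a), q(cons(q(cons(b, b)), b)))   [R3 at 1]
2. cons(cons(q(cons(b, b)), a), q(cons(q(cons(b, b)), b)))  →  cons(cons(b, a), q(cons(q(cons(b, b)), b)))   [R4 at 1.1]
3. cons(cons(b, a), q(cons(q(cons(b, b)), b)))  →  cons(cons(b, a), q(cons(b, b)))   [R4 at 2]
4. cons(cons(b, a), q(cons(b, b)))  →  cons(cons(b, a), b)   [R4 at 2]

yes — NF(t₁) = cons(cons(b, a), b), NF(t₂) = cons(cons(b, a), b)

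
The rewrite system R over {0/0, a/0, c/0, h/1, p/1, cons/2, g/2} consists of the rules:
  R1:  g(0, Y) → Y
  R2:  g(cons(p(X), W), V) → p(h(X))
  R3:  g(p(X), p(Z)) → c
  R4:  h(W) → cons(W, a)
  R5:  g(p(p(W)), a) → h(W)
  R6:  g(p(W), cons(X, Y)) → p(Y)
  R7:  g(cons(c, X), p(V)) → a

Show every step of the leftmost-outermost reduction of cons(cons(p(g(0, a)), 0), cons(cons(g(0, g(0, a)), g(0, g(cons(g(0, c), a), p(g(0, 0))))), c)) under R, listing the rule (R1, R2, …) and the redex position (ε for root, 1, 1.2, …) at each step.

cons(cons(p(a), 0), cons(cons(a, a), c))

1. cons(cons(p(g(0, a)), 0), cons(cons(g(0, g(0, a)), g(0, g(cons(g(0, c), a), p(g(0, 0))))), c))  →  cons(cons(p(a), 0), cons(cons(g(0, g(0, a)), g(0, g(cons(g(0, c), a), p(g(0, 0))))), c))   [R1 at 1.1.1]
2. cons(cons(p(a), 0), cons(cons(g(0, g(0, a)), g(0, g(cons(g(0, c), a), p(g(0, 0))))), c))  →  cons(cons(p(a), 0), cons(cons(g(0, a), g(0, g(cons(g(0, c), a), p(g(0, 0))))), c))   [R1 at 2.1.1]
3. cons(cons(p(a), 0), cons(cons(g(0, a), g(0, g(cons(g(0, c), a), p(g(0, 0))))), c))  →  cons(cons(p(a), 0), cons(cons(a, g(0, g(cons(g(0, c), a), p(g(0, 0))))), c))   [R1 at 2.1.1]
4. cons(cons(p(a), 0), cons(cons(a, g(0, g(cons(g(0, c), a), p(g(0, 0))))), c))  →  cons(cons(p(a), 0), cons(cons(a, g(cons(g(0, c), a), p(g(0, 0)))), c))   [R1 at 2.1.2]
5. cons(cons(p(a), 0), cons(cons(a, g(cons(g(0, c), a), p(g(0, 0)))), c))  →  cons(cons(p(a), 0), cons(cons(a, g(cons(c, a), p(g(0, 0)))), c))   [R1 at 2.1.2.1.1]
6. cons(cons(p(a), 0), cons(cons(a, g(cons(c, a), p(g(0, 0)))), c))  →  cons(cons(p(a), 0), cons(cons(a, a), c))   [R7 at 2.1.2]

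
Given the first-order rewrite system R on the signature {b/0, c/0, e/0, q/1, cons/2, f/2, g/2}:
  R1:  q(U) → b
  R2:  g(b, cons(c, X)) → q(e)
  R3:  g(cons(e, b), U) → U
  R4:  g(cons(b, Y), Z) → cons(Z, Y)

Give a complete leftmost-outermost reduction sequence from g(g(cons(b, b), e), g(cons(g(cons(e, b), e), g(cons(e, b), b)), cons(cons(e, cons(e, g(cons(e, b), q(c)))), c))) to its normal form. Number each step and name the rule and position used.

cons(cons(e, cons(e, b)), c)

1. g(g(cons(b, b), e), g(cons(g(cons(e, b), e), g(cons(e, b), b)), cons(cons(e, cons(e, g(cons(e, b), q(c)))), c)))  →  g(cons(e, b), g(cons(g(cons(e, b), e), g(cons(e, b), b)), cons(cons(e, cons(e, g(cons(e, b), q(c)))), c)))   [R4 at 1]
2. g(cons(e, b), g(cons(g(cons(e, b), e), g(cons(e, b), b)), cons(cons(e, cons(e, g(cons(e, b), q(c)))), c)))  →  g(cons(g(cons(e, b), e), g(cons(e, b), b)), cons(cons(e, cons(e, g(cons(e, b), q(c)))), c))   [R3 at ε]
3. g(cons(g(cons(e, b), e), g(cons(e, b), b)), cons(cons(e, cons(e, g(cons(e, b), q(c)))), c))  →  g(cons(e, g(cons(e, b), b)), cons(cons(e, cons(e, g(cons(e, b), q(c)))), c))   [R3 at 1.1]
4. g(cons(e, g(cons(e, b), b)), cons(cons(e, cons(e, g(cons(e, b), q(c)))), c))  →  g(cons(e, b), cons(cons(e, cons(e, g(cons(e, b), q(c)))), c))   [R3 at 1.2]
5. g(cons(e, b), cons(cons(e, cons(e, g(cons(e, b), q(c)))), c))  →  cons(cons(e, cons(e, g(cons(e, b), q(c)))), c)   [R3 at ε]
6. cons(cons(e, cons(e, g(cons(e, b), q(c)))), c)  →  cons(cons(e, cons(e, q(c))), c)   [R3 at 1.2.2]
7. cons(cons(e, cons(e, q(c))), c)  →  cons(cons(e, cons(e, b)), c)   [R1 at 1.2.2]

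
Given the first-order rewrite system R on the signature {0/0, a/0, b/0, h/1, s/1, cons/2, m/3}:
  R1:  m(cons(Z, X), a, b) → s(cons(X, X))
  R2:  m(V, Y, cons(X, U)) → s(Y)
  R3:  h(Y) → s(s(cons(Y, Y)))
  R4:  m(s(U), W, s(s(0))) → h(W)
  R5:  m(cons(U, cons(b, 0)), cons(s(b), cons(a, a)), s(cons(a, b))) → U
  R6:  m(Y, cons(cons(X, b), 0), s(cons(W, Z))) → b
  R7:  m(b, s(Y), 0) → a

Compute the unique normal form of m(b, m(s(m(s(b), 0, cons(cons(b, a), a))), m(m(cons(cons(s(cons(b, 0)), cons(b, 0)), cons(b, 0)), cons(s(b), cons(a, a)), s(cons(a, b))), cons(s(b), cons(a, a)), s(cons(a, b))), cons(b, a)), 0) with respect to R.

1. m(b, m(s(m(s(b), 0, cons(cons(b, a), a))), m(m(cons(cons(s(cons(b, 0)), cons(b, 0)), cons(b, 0)), cons(s(b), cons(a, a)), s(cons(a, b))), cons(s(b), cons(a, a)), s(cons(a, b))), cons(b, a)), 0)  →  m(b, s(m(m(cons(cons(s(cons(b, 0)), cons(b, 0)), cons(b, 0)), cons(s(b), cons(a, a)), s(cons(a, b))), cons(s(b), cons(a, a)), s(cons(a, b)))), 0)   [R2 at 2]
2. m(b, s(m(m(cons(cons(s(cons(b, 0)), cons(b, 0)), cons(b, 0)), cons(s(b), cons(a, a)), s(cons(a, b))), cons(s(b), cons(a, a)), s(cons(a, b)))), 0)  →  a   [R7 at ε]

a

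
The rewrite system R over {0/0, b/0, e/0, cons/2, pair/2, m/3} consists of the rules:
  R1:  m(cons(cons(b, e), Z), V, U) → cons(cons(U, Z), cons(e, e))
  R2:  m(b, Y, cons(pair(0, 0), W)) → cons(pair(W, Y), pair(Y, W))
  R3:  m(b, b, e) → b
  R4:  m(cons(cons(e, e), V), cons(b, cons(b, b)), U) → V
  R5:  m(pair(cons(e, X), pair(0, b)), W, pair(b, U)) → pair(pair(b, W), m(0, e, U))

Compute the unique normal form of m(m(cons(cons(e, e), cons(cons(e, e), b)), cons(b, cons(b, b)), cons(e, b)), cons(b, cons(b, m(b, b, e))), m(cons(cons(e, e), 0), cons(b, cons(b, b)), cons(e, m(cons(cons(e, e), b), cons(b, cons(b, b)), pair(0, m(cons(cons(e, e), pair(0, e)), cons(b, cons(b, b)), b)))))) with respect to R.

1. m(m(cons(cons(e, e), cons(cons(e, e), b)), cons(b, cons(b, b)), cons(e, b)), cons(b, cons(b, m(b, b, e))), m(cons(cons(e, e), 0), cons(b, cons(b, b)), cons(e, m(cons(cons(e, e), b), cons(b, cons(b, b)), pair(0, m(cons(cons(e, e), pair(0, e)), cons(b, cons(b, b)), b))))))  →  m(cons(cons(e, e), b), cons(b, cons(b, m(b, b, e))), m(cons(cons(e, e), 0), cons(b, cons(b, b)), cons(e, m(cons(cons(e, e), b), cons(b, cons(b, b)), pair(0, m(cons(cons(e, e), pair(0, e)), cons(b, cons(b, b)), b))))))   [R4 at 1]
2. m(cons(cons(e, e), b), cons(b, cons(b, m(b, b, e))), m(cons(cons(e, e), 0), cons(b, cons(b, b)), cons(e, m(cons(cons(e, e), b), cons(b, cons(b, b)), pair(0, m(cons(cons(e, e), pair(0, e)), cons(b, cons(b, b)), b))))))  →  m(cons(cons(e, e), b), cons(b, cons(b, b)), m(cons(cons(e, e), 0), cons(b, cons(b, b)), cons(e, m(cons(cons(e, e), b), cons(b, cons(b, b)), pair(0, m(cons(cons(e, e), pair(0, e)), cons(b, cons(b, b)), b))))))   [R3 at 2.2.2]
3. m(cons(cons(e, e), b), cons(b, cons(b, b)), m(cons(cons(e, e), 0), cons(b, cons(b, b)), cons(e, m(cons(cons(e, e), b), cons(b, cons(b, b)), pair(0, m(cons(cons(e, e), pair(0, e)), cons(b, cons(b, b)), b))))))  →  b   [R4 at ε]

b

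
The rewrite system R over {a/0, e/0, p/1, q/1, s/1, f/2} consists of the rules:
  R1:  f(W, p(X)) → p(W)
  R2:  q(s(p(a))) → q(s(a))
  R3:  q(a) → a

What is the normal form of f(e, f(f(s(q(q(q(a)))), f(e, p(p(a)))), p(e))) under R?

1. f(e, f(f(s(q(q(q(a)))), f(e, p(p(a)))), p(e)))  →  f(e, p(f(s(q(q(q(a)))), f(e, p(p(a))))))   [R1 at 2]
2. f(e, p(f(s(q(q(q(a)))), f(e, p(p(a))))))  →  p(e)   [R1 at ε]

p(e)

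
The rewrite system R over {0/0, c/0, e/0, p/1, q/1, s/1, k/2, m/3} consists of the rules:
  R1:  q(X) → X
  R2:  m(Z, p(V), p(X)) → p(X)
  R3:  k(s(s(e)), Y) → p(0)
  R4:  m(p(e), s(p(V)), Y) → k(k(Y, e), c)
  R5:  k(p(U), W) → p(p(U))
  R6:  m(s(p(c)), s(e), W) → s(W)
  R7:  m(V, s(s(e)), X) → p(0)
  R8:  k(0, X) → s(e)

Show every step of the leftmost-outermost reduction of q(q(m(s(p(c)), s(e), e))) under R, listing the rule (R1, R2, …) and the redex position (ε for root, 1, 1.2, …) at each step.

s(e)

1. q(q(m(s(p(c)), s(e), e)))  →  q(m(s(p(c)), s(e), e))   [R1 at ε]
2. q(m(s(p(c)), s(e), e))  →  m(s(p(c)), s(e), e)   [R1 at ε]
3. m(s(p(c)), s(e), e)  →  s(e)   [R6 at ε]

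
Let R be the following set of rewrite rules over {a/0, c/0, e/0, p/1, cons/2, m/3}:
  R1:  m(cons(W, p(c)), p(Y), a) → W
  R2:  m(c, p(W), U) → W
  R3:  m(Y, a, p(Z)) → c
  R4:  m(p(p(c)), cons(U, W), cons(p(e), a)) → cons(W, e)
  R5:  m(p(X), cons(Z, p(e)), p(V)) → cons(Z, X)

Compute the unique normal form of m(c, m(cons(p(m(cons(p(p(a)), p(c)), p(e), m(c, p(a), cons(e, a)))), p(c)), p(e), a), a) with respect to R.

p(p(a))

1. m(c, m(cons(p(m(cons(p(p(a)), p(c)), p(e), m(c, p(a), cons(e, a)))), p(c)), p(e), a), a)  →  m(c, p(m(cons(p(p(a)), p(c)), p(e), m(c, p(a), cons(e, a)))), a)   [R1 at 2]
2. m(c, p(m(cons(p(p(a)), p(c)), p(e), m(c, p(a), cons(e, a)))), a)  →  m(cons(p(p(a)), p(c)), p(e), m(c, p(a), cons(e, a)))   [R2 at ε]
3. m(cons(p(p(a)), p(c)), p(e), m(c, p(a), cons(e, a)))  →  m(cons(p(p(a)), p(c)), p(e), a)   [R2 at 3]
4. m(cons(p(p(a)), p(c)), p(e), a)  →  p(p(a))   [R1 at ε]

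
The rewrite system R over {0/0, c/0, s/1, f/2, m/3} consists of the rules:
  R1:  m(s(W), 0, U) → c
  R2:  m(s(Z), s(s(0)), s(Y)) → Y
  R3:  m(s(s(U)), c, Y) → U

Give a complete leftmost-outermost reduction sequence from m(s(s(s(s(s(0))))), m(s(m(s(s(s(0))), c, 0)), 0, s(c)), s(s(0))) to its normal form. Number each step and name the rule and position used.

1. m(s(s(s(s(s(0))))), m(s(m(s(s(s(0))), c, 0)), 0, s(c)), s(s(0)))  →  m(s(s(s(s(s(0))))), c, s(s(0)))   [R1 at 2]
2. m(s(s(s(s(s(0))))), c, s(s(0)))  →  s(s(s(0)))   [R3 at ε]

s(s(s(0)))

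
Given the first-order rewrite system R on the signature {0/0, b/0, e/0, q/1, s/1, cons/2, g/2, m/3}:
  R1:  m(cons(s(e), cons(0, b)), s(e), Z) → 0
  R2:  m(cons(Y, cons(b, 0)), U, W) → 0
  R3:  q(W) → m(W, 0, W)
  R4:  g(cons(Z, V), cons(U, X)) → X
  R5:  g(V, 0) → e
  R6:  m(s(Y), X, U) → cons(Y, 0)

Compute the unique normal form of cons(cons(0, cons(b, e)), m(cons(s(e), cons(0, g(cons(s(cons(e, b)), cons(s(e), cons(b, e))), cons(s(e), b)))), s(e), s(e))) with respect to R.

cons(cons(0, cons(b, e)), 0)

1. cons(cons(0, cons(b, e)), m(cons(s(e), cons(0, g(cons(s(cons(e, b)), cons(s(e), cons(b, e))), cons(s(e), b)))), s(e), s(e)))  →  cons(cons(0, cons(b, e)), m(cons(s(e), cons(0, b)), s(e), s(e)))   [R4 at 2.1.2.2]
2. cons(cons(0, cons(b, e)), m(cons(s(e), cons(0, b)), s(e), s(e)))  →  cons(cons(0, cons(b, e)), 0)   [R1 at 2]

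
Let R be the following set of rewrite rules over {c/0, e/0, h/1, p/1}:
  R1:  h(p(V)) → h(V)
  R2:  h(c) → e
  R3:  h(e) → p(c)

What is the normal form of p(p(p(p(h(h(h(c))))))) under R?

1. p(p(p(p(h(h(h(c)))))))  →  p(p(p(p(h(h(e))))))   [R2 at 1.1.1.1.1.1]
2. p(p(p(p(h(h(e))))))  →  p(p(p(p(h(p(c))))))   [R3 at 1.1.1.1.1]
3. p(p(p(p(h(p(c))))))  →  p(p(p(p(h(c)))))   [R1 at 1.1.1.1]
4. p(p(p(p(h(c)))))  →  p(p(p(p(e))))   [R2 at 1.1.1.1]

p(p(p(p(e))))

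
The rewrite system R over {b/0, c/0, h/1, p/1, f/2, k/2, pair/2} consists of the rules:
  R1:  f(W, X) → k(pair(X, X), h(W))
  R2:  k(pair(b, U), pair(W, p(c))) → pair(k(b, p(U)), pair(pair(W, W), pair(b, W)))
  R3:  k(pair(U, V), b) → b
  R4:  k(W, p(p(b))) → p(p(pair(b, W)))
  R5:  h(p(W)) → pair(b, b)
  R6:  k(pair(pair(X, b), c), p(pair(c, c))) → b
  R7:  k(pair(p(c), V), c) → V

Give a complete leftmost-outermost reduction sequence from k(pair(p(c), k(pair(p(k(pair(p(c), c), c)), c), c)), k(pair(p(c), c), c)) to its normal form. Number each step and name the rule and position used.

1. k(pair(p(c), k(pair(p(k(pair(p(c), c), c)), c), c)), k(pair(p(c), c), c))  →  k(pair(p(c), k(pair(p(c), c), c)), k(pair(p(c), c), c))   [R7 at 1.2.1.1.1]
2. k(pair(p(c), k(pair(p(c), c), c)), k(pair(p(c), c), c))  →  k(pair(p(c), c), k(pair(p(c), c), c))   [R7 at 1.2]
3. k(pair(p(c), c), k(pair(p(c), c), c))  →  k(pair(p(c), c), c)   [R7 at 2]
4. k(pair(p(c), c), c)  →  c   [R7 at ε]

c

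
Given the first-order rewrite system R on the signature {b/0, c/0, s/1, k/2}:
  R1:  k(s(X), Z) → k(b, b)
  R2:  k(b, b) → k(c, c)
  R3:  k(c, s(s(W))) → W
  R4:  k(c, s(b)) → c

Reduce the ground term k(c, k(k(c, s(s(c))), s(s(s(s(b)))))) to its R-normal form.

b

1. k(c, k(k(c, s(s(c))), s(s(s(s(b))))))  →  k(c, k(c, s(s(s(s(b))))))   [R3 at 2.1]
2. k(c, k(c, s(s(s(s(b))))))  →  k(c, s(s(b)))   [R3 at 2]
3. k(c, s(s(b)))  →  b   [R3 at ε]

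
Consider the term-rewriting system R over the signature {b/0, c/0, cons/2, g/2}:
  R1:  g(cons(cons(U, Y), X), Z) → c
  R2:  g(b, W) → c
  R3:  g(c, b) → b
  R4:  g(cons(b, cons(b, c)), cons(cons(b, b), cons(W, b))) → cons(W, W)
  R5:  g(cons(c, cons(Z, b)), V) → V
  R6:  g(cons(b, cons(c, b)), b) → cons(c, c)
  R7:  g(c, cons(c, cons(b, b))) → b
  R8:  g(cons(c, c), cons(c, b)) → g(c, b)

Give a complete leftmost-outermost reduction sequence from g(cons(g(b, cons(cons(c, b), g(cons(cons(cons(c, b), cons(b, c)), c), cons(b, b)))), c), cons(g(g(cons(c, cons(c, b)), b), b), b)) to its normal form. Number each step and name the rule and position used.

1. g(cons(g(b, cons(cons(c, b), g(cons(cons(cons(c, b), cons(b, c)), c), cons(b, b)))), c), cons(g(g(cons(c, cons(c, b)), b), b), b))  →  g(cons(c, c), cons(g(g(cons(c, cons(c, b)), b), b), b))   [R2 at 1.1]
2. g(cons(c, c), cons(g(g(cons(c, cons(c, b)), b), b), b))  →  g(cons(c, c), cons(g(b, b), b))   [R5 at 2.1.1]
3. g(cons(c, c), cons(g(b, b), b))  →  g(cons(c, c), cons(c, b))   [R2 at 2.1]
4. g(cons(c, c), cons(c, b))  →  g(c, b)   [R8 at ε]
5. g(c, b)  →  b   [R3 at ε]

b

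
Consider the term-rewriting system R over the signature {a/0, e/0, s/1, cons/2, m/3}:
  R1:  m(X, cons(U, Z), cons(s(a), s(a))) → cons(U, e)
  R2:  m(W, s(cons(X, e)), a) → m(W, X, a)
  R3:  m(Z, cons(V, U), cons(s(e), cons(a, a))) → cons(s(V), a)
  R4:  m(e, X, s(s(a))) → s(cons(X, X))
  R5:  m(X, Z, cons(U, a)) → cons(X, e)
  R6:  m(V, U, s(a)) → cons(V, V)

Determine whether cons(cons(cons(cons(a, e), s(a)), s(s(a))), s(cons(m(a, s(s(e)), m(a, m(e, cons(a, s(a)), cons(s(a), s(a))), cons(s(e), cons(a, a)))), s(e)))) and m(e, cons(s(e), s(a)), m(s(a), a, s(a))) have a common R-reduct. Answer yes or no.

Reduce t₁ = cons(cons(cons(cons(a, e), s(a)), s(s(a))), s(cons(m(a, s(s(e)), m(a, m(e, cons(a, s(a)), cons(s(a), s(a))), cons(s(e), cons(a, a)))), s(e)))):
1. cons(cons(cons(cons(a, e), s(a)), s(s(a))), s(cons(m(a, s(s(e)), m(a, m(e, cons(a, s(a)), cons(s(a), s(a))), cons(s(e), cons(a, a)))), s(e))))  →  cons(cons(cons(cons(a, e), s(a)), s(s(a))), s(cons(m(a, s(s(e)), m(a, cons(a, e), cons(s(e), cons(a, a)))), s(e))))   [R1 at 2.1.1.3.2]
2. cons(cons(cons(cons(a, e), s(a)), s(s(a))), s(cons(m(a, s(s(e)), m(a, cons(a, e), cons(s(e), cons(a, a)))), s(e))))  →  cons(cons(cons(cons(a, e), s(a)), s(s(a))), s(cons(m(a, s(s(e)), cons(s(a), a)), s(e))))   [R3 at 2.1.1.3]
3. cons(cons(cons(cons(a, e), s(a)), s(s(a))), s(cons(m(a, s(s(e)), cons(s(a), a)), s(e))))  →  cons(cons(cons(cons(a, e), s(a)), s(s(a))), s(cons(cons(a, e), s(e))))   [R5 at 2.1.1]

Reduce t₂ = m(e, cons(s(e), s(a)), m(s(a), a, s(a))):
1. m(e, cons(s(e), s(a)), m(s(a), a, s(a)))  →  m(e, cons(s(e), s(a)), cons(s(a), s(a)))   [R6 at 3]
2. m(e, cons(s(e), s(a)), cons(s(a), s(a)))  →  cons(s(e), e)   [R1 at ε]

no — NF(t₁) = cons(cons(cons(cons(a, e), s(a)), s(s(a))), s(cons(cons(a, e), s(e)))), NF(t₂) = cons(s(e), e)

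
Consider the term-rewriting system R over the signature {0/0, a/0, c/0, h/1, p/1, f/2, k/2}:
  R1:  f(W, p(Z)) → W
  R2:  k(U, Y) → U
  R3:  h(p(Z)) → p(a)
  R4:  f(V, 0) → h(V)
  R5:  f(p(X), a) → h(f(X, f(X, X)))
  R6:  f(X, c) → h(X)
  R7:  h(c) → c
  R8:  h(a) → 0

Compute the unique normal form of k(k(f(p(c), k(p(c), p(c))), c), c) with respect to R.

1. k(k(f(p(c), k(p(c), p(c))), c), c)  →  k(f(p(c), k(p(c), p(c))), c)   [R2 at ε]
2. k(f(p(c), k(p(c), p(c))), c)  →  f(p(c), k(p(c), p(c)))   [R2 at ε]
3. f(p(c), k(p(c), p(c)))  →  f(p(c), p(c))   [R2 at 2]
4. f(p(c), p(c))  →  p(c)   [R1 at ε]

p(c)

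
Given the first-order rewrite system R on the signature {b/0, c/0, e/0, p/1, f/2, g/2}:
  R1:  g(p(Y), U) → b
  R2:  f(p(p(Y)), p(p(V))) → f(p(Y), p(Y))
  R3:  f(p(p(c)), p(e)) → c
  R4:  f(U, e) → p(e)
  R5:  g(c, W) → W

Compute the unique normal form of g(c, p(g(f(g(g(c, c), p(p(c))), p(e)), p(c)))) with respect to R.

p(p(c))

1. g(c, p(g(f(g(g(c, c), p(p(c))), p(e)), p(c))))  →  p(g(f(g(g(c, c), p(p(c))), p(e)), p(c)))   [R5 at ε]
2. p(g(f(g(g(c, c), p(p(c))), p(e)), p(c)))  →  p(g(f(g(c, p(p(c))), p(e)), p(c)))   [R5 at 1.1.1.1]
3. p(g(f(g(c, p(p(c))), p(e)), p(c)))  →  p(g(f(p(p(c)), p(e)), p(c)))   [R5 at 1.1.1]
4. p(g(f(p(p(c)), p(e)), p(c)))  →  p(g(c, p(c)))   [R3 at 1.1]
5. p(g(c, p(c)))  →  p(p(c))   [R5 at 1]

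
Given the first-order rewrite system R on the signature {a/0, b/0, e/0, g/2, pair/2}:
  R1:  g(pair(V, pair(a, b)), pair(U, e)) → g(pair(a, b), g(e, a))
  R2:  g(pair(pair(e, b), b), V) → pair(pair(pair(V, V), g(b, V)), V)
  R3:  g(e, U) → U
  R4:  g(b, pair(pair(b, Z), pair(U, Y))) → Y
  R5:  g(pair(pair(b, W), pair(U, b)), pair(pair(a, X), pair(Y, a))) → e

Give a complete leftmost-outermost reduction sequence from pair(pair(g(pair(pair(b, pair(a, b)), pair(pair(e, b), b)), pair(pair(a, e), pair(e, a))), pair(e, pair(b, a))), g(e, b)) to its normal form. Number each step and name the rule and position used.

pair(pair(e, pair(e, pair(b, a))), b)

1. pair(pair(g(pair(pair(b, pair(a, b)), pair(pair(e, b), b)), pair(pair(a, e), pair(e, a))), pair(e, pair(b, a))), g(e, b))  →  pair(pair(e, pair(e, pair(b, a))), g(e, b))   [R5 at 1.1]
2. pair(pair(e, pair(e, pair(b, a))), g(e, b))  →  pair(pair(e, pair(e, pair(b, a))), b)   [R3 at 2]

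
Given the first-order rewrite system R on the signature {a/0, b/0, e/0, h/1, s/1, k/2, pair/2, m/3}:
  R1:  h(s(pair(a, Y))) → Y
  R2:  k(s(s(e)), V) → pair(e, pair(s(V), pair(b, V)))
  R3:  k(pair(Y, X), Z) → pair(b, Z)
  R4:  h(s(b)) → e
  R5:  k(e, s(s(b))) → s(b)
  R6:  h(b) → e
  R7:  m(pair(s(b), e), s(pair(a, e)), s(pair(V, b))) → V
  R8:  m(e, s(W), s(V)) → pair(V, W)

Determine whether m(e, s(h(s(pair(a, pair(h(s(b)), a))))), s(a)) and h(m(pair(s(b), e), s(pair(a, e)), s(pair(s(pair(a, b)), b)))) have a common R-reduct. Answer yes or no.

no — NF(t₁) = pair(a, pair(e, a)), NF(t₂) = b

Reduce t₁ = m(e, s(h(s(pair(a, pair(h(s(b)), a))))), s(a)):
1. m(e, s(h(s(pair(a, pair(h(s(b)), a))))), s(a))  →  pair(a, h(s(pair(a, pair(h(s(b)), a)))))   [R8 at ε]
2. pair(a, h(s(pair(a, pair(h(s(b)), a)))))  →  pair(a, pair(h(s(b)), a))   [R1 at 2]
3. pair(a, pair(h(s(b)), a))  →  pair(a, pair(e, a))   [R4 at 2.1]

Reduce t₂ = h(m(pair(s(b), e), s(pair(a, e)), s(pair(s(pair(a, b)), b)))):
1. h(m(pair(s(b), e), s(pair(a, e)), s(pair(s(pair(a, b)), b))))  →  h(s(pair(a, b)))   [R7 at 1]
2. h(s(pair(a, b)))  →  b   [R1 at ε]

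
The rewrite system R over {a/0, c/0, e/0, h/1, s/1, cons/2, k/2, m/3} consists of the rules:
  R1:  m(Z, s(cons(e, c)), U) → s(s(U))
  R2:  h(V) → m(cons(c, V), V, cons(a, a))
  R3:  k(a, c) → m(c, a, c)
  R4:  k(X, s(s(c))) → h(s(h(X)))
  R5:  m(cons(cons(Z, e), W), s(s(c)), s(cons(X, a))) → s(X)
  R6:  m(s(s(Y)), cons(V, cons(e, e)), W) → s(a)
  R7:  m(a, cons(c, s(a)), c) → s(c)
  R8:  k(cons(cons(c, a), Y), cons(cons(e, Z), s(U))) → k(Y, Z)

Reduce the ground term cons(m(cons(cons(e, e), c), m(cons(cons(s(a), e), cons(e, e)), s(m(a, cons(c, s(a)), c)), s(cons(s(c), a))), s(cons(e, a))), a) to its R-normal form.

1. cons(m(cons(cons(e, e), c), m(cons(cons(s(a), e), cons(e, e)), s(m(a, cons(c, s(a)), c)), s(cons(s(c), a))), s(cons(e, a))), a)  →  cons(m(cons(cons(e, e), c), m(cons(cons(s(a), e), cons(e, e)), s(s(c)), s(cons(s(c), a))), s(cons(e, a))), a)   [R7 at 1.2.2.1]
2. cons(m(cons(cons(e, e), c), m(cons(cons(s(a), e), cons(e, e)), s(s(c)), s(cons(s(c), a))), s(cons(e, a))), a)  →  cons(m(cons(cons(e, e), c), s(s(c)), s(cons(e, a))), a)   [R5 at 1.2]
3. cons(m(cons(cons(e, e), c), s(s(c)), s(cons(e, a))), a)  →  cons(s(e), a)   [R5 at 1]

cons(s(e), a)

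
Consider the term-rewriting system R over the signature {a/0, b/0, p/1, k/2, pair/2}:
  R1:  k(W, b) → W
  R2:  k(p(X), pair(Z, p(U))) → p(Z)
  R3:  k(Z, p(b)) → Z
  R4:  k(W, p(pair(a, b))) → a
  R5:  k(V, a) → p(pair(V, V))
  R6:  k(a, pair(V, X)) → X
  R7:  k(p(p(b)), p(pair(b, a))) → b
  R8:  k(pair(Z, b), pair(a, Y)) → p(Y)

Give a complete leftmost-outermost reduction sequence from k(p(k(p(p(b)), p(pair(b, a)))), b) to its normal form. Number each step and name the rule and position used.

p(b)

1. k(p(k(p(p(b)), p(pair(b, a)))), b)  →  p(k(p(p(b)), p(pair(b, a))))   [R1 at ε]
2. p(k(p(p(b)), p(pair(b, a))))  →  p(b)   [R7 at 1]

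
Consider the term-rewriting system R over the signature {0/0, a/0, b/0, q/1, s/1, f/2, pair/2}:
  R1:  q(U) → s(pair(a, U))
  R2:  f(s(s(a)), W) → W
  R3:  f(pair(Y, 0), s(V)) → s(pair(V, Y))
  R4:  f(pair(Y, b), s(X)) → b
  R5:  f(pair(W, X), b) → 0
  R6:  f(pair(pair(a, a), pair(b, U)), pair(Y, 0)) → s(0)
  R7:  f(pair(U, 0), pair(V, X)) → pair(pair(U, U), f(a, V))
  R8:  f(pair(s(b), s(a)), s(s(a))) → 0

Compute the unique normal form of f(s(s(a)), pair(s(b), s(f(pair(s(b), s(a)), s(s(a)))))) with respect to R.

pair(s(b), s(0))

1. f(s(s(a)), pair(s(b), s(f(pair(s(b), s(a)), s(s(a))))))  →  pair(s(b), s(f(pair(s(b), s(a)), s(s(a)))))   [R2 at ε]
2. pair(s(b), s(f(pair(s(b), s(a)), s(s(a)))))  →  pair(s(b), s(0))   [R8 at 2.1]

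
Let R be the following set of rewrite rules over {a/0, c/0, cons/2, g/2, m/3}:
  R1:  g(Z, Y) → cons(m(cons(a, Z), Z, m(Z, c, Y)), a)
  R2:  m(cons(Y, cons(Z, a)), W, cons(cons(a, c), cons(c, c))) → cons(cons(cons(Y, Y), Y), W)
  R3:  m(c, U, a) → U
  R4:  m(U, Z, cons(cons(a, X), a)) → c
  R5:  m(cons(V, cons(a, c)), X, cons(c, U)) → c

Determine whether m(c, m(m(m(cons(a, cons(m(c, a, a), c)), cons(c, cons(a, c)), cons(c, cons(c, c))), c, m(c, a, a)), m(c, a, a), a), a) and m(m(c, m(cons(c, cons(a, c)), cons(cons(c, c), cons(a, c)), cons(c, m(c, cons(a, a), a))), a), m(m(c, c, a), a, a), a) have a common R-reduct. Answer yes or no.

Reduce t₁ = m(c, m(m(m(cons(a, cons(m(c, a, a), c)), cons(c, cons(a, c)), cons(c, cons(c, c))), c, m(c, a, a)), m(c, a, a), a), a):
1. m(c, m(m(m(cons(a, cons(m(c, a, a), c)), cons(c, cons(a, c)), cons(c, cons(c, c))), c, m(c, a, a)), m(c, a, a), a), a)  →  m(m(m(cons(a, cons(m(c, a, a), c)), cons(c, cons(a, c)), cons(c, cons(c, c))), c, m(c, a, a)), m(c, a, a), a)   [R3 at ε]
2. m(m(m(cons(a, cons(m(c, a, a), c)), cons(c, cons(a, c)), cons(c, cons(c, c))), c, m(c, a, a)), m(c, a, a), a)  →  m(m(m(cons(a, cons(a, c)), cons(c, cons(a, c)), cons(c, cons(c, c))), c, m(c, a, a)), m(c, a, a), a)   [R3 at 1.1.1.2.1]
3. m(m(m(cons(a, cons(a, c)), cons(c, cons(a, c)), cons(c, cons(c, c))), c, m(c, a, a)), m(c, a, a), a)  →  m(m(c, c, m(c, a, a)), m(c, a, a), a)   [R5 at 1.1]
4. m(m(c, c, m(c, a, a)), m(c, a, a), a)  →  m(m(c, c, a), m(c, a, a), a)   [R3 at 1.3]
5. m(m(c, c, a), m(c, a, a), a)  →  m(c, m(c, a, a), a)   [R3 at 1]
6. m(c, m(c, a, a), a)  →  m(c, a, a)   [R3 at ε]
7. m(c, a, a)  →  a   [R3 at ε]

Reduce t₂ = m(m(c, m(cons(c, cons(a, c)), cons(cons(c, c), cons(a, c)), cons(c, m(c, cons(a, a), a))), a), m(m(c, c, a), a, a), a):
1. m(m(c, m(cons(c, cons(a, c)), cons(cons(c, c), cons(a, c)), cons(c, m(c, cons(a, a), a))), a), m(m(c, c, a), a, a), a)  →  m(m(cons(c, cons(a, c)), cons(cons(c, c), cons(a, c)), cons(c, m(c, cons(a, a), a))), m(m(c, c, a), a, a), a)   [R3 at 1]
2. m(m(cons(c, cons(a, c)), cons(cons(c, c), cons(a, c)), cons(c, m(c, cons(a, a), a))), m(m(c, c, a), a, a), a)  →  m(c, m(m(c, c, a), a, a), a)   [R5 at 1]
3. m(c, m(m(c, c, a), a, a), a)  →  m(m(c, c, a), a, a)   [R3 at ε]
4. m(m(c, c, a), a, a)  →  m(c, a, a)   [R3 at 1]
5. m(c, a, a)  →  a   [R3 at ε]

yes — NF(t₁) = a, NF(t₂) = a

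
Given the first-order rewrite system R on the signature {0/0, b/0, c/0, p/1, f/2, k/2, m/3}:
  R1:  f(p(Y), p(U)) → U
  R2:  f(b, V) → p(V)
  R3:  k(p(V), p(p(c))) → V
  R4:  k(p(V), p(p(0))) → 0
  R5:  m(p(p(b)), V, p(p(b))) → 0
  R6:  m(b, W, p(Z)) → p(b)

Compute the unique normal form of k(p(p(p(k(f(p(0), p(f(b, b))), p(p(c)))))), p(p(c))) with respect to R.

p(p(b))

1. k(p(p(p(k(f(p(0), p(f(b, b))), p(p(c)))))), p(p(c)))  →  p(p(k(f(p(0), p(f(b, b))), p(p(c)))))   [R3 at ε]
2. p(p(k(f(p(0), p(f(b, b))), p(p(c)))))  →  p(p(k(f(b, b), p(p(c)))))   [R1 at 1.1.1]
3. p(p(k(f(b, b), p(p(c)))))  →  p(p(k(p(b), p(p(c)))))   [R2 at 1.1.1]
4. p(p(k(p(b), p(p(c)))))  →  p(p(b))   [R3 at 1.1]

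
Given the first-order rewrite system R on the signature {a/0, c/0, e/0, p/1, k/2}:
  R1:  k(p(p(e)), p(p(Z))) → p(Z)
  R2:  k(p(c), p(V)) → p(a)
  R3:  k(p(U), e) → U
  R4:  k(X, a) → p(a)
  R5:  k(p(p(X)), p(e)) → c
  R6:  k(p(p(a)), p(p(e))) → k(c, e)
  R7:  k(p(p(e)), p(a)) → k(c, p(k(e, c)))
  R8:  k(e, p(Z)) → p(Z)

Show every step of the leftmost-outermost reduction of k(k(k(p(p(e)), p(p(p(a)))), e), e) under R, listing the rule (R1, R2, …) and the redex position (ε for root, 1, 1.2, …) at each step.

1. k(k(k(p(p(e)), p(p(p(a)))), e), e)  →  k(k(p(p(a)), e), e)   [R1 at 1.1]
2. k(k(p(p(a)), e), e)  →  k(p(a), e)   [R3 at 1]
3. k(p(a), e)  →  a   [R3 at ε]

a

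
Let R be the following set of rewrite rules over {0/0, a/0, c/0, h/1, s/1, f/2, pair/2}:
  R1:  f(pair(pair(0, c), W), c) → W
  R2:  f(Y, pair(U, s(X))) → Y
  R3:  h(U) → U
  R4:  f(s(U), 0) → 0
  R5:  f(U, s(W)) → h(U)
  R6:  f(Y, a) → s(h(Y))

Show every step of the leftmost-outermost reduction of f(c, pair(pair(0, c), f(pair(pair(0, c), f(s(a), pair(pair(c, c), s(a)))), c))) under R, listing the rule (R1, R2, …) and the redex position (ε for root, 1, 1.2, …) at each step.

1. f(c, pair(pair(0, c), f(pair(pair(0, c), f(s(a), pair(pair(c, c), s(a)))), c)))  →  f(c, pair(pair(0, c), f(s(a), pair(pair(c, c), s(a)))))   [R1 at 2.2]
2. f(c, pair(pair(0, c), f(s(a), pair(pair(c, c), s(a)))))  →  f(c, pair(pair(0, c), s(a)))   [R2 at 2.2]
3. f(c, pair(pair(0, c), s(a)))  →  c   [R2 at ε]

c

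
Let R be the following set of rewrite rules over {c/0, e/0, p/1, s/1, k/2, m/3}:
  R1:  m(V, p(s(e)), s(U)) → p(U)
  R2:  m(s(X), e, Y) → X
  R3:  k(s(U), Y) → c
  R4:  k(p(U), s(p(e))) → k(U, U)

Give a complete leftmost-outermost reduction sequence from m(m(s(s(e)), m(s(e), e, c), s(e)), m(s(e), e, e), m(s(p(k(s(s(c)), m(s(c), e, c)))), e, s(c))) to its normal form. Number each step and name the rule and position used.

1. m(m(s(s(e)), m(s(e), e, c), s(e)), m(s(e), e, e), m(s(p(k(s(s(c)), m(s(c), e, c)))), e, s(c)))  →  m(m(s(s(e)), e, s(e)), m(s(e), e, e), m(s(p(k(s(s(c)), m(s(c), e, c)))), e, s(c)))   [R2 at 1.2]
2. m(m(s(s(e)), e, s(e)), m(s(e), e, e), m(s(p(k(s(s(c)), m(s(c), e, c)))), e, s(c)))  →  m(s(e), m(s(e), e, e), m(s(p(k(s(s(c)), m(s(c), e, c)))), e, s(c)))   [R2 at 1]
3. m(s(e), m(s(e), e, e), m(s(p(k(s(s(c)), m(s(c), e, c)))), e, s(c)))  →  m(s(e), e, m(s(p(k(s(s(c)), m(s(c), e, c)))), e, s(c)))   [R2 at 2]
4. m(s(e), e, m(s(p(k(s(s(c)), m(s(c), e, c)))), e, s(c)))  →  e   [R2 at ε]

e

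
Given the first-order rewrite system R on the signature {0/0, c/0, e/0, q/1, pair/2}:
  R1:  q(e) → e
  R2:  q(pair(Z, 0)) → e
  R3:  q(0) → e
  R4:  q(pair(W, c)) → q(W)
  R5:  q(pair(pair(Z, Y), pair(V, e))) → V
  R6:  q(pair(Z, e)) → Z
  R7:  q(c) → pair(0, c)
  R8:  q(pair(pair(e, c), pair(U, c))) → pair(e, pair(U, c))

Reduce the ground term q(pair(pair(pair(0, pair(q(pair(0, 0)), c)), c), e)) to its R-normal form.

pair(pair(0, pair(e, c)), c)

1. q(pair(pair(pair(0, pair(q(pair(0, 0)), c)), c), e))  →  pair(pair(0, pair(q(pair(0, 0)), c)), c)   [R6 at ε]
2. pair(pair(0, pair(q(pair(0, 0)), c)), c)  →  pair(pair(0, pair(e, c)), c)   [R2 at 1.2.1]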